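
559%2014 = 559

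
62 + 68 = 130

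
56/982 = 28/491≈0.0570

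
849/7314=283/2438 ≈ 0.116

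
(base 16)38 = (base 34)1m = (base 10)56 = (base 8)70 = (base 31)1p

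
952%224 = 56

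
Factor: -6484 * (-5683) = 2^2 * 1621^1 * 5683^1 = 36848572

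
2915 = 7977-5062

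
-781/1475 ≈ -0.529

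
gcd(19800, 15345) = 495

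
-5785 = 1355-7140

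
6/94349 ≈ 0.0000636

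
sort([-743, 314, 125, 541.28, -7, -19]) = [-743, -19, -7, 125, 314, 541.28]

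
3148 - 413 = 2735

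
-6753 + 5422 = -1331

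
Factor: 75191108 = 2^2*18797777^1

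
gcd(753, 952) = 1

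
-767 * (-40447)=31022849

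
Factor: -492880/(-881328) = 3^(-1) * 5^1 * 7^(-1) * 43^(-1) * 101^1 = 505/903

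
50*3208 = 160400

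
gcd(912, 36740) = 4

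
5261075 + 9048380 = 14309455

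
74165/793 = 93 + 32/61 ≈ 93.52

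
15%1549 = 15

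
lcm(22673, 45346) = 45346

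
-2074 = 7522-9596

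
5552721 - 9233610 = -3680889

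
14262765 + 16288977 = 30551742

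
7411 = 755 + 6656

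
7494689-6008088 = 1486601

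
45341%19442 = 6457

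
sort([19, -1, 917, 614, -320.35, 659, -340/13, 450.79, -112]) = [-320.35, -112, -340/13, -1, 19, 450.79, 614, 659, 917]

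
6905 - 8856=-1951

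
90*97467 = 8772030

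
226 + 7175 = 7401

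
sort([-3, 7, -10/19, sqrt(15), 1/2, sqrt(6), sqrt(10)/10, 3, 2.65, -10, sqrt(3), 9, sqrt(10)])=[-10, -3, -10/19, sqrt(10)/10, 1/2, sqrt(3), sqrt(6), 2.65, 3, sqrt(10), sqrt(15), 7, 9]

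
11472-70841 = -59369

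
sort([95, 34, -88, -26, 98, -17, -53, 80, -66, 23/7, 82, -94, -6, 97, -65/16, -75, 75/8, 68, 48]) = [-94, -88, -75, -66, -53, -26, -17, -6, -65/16, 23/7, 75/8, 34, 48, 68, 80, 82, 95, 97, 98]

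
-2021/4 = -505-1/4 = -505.25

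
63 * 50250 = 3165750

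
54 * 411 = 22194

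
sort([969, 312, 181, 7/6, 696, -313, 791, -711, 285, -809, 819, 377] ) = [-809, -711, -313, 7/6, 181, 285, 312, 377, 696, 791, 819, 969] 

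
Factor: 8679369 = 3^1*89^1*32507^1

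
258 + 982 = 1240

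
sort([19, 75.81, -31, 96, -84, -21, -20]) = [-84, -31, -21, -20, 19, 75.81, 96]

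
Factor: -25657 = -1*25657^1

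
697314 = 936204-238890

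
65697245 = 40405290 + 25291955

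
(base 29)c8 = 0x164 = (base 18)11e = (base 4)11210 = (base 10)356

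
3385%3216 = 169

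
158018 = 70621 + 87397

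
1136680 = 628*1810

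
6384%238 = 196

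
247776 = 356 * 696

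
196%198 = 196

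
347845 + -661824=-313979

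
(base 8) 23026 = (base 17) 1gc9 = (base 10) 9750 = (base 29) bh6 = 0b10011000010110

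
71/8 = 8 + 7/8 ≈ 8.88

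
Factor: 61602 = 2^1*3^1*10267^1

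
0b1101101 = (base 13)85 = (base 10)109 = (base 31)3g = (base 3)11001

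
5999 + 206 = 6205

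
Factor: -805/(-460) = 2^(-2)*7^1 = 7/4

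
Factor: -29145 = -1*3^1*5^1*29^1*67^1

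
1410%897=513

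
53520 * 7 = 374640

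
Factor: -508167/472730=-1*2^(-1)*3^3*5^(-1)*11^1*29^1*41^(-1)*59^1*1153^(-1)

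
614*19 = 11666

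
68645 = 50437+18208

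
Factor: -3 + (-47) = -1 * 2^1 * 5^2 = -50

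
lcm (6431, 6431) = 6431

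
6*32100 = 192600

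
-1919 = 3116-5035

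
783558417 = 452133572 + 331424845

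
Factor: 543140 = 2^2*5^1*13^1*2089^1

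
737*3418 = 2519066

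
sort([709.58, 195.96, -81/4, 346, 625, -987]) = [-987, -81/4, 195.96, 346, 625, 709.58]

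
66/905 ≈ 0.0729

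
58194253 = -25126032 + 83320285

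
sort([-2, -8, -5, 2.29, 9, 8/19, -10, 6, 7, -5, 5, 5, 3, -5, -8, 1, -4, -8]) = [-10, -8, -8, -8, -5, -5, -5, -4, -2, 8/19, 1, 2.29, 3, 5, 5, 6, 7, 9]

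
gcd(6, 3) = 3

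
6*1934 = 11604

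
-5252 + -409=-5661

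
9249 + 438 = 9687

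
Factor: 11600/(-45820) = -1*2^2*5^1*79^(-1) = -20/79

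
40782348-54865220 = -14082872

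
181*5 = 905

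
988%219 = 112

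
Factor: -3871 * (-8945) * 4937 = 5^1 * 7^2 * 79^1 * 1789^1 * 4937^1 = 170949031015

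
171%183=171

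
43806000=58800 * 745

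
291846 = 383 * 762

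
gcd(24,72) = 24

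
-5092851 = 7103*(-717)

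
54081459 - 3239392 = 50842067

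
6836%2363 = 2110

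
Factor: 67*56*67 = 2^3*7^1*67^2 = 251384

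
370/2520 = 37/252 ≈ 0.147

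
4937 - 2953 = 1984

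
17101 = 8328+8773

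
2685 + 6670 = 9355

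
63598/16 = 3974 + 7/8 ≈ 3974.88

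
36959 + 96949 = 133908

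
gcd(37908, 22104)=36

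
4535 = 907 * 5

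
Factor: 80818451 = 7^1*229^1*50417^1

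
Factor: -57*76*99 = -1*2^2*3^3*11^1*19^2 = -428868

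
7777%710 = 677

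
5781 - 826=4955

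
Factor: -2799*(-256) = 2^8*3^2*311^1 = 716544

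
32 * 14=448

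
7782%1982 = 1836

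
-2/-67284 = 1/33642 ≈ 0.0000297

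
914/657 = 1 + 257/657 ≈ 1.39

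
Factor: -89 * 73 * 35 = -1 * 5^1 * 7^1 * 73^1 * 89^1 = -227395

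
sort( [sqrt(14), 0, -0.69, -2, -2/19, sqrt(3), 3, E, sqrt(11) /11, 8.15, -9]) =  [-9, -2, -0.69, -2/19, 0, sqrt(11) /11, sqrt(3), E, 3, sqrt(14), 8.15]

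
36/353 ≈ 0.102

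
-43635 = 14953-58588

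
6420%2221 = 1978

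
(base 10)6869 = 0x1ad5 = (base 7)26012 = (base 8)15325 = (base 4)1223111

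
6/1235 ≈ 0.00486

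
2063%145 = 33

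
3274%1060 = 94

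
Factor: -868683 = -1 * 3^1 * 17^1 * 17033^1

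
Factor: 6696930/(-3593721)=-1*2^1*5^1*19^1*31^1*379^1*1197907^(-1)=-2232310/1197907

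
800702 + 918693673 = 919494375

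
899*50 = 44950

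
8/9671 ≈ 0.000827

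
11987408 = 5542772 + 6444636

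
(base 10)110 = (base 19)5f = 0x6e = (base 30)3k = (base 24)4e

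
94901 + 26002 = 120903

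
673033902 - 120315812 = 552718090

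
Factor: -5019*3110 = -1*2^1*3^1*5^1*7^1*239^1*311^1 = -15609090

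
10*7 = 70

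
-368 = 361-729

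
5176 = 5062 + 114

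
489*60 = 29340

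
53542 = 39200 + 14342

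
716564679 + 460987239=1177551918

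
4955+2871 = 7826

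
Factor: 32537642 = 2^1 * 283^1 * 57487^1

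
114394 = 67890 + 46504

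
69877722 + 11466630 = 81344352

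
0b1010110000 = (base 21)1bg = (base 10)688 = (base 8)1260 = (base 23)16l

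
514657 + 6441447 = 6956104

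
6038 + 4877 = 10915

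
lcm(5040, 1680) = 5040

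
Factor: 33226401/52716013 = 3^1*7^(-3)*13^1*19^(-1)*43^1*8089^(-1)*19813^1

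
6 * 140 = 840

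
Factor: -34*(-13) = 2^1*13^1*17^1 = 442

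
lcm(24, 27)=216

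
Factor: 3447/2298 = 2^(-1)*3^1 = 3/2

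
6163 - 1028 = 5135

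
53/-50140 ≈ -0.00106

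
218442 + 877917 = 1096359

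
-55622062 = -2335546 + -53286516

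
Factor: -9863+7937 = -1 * 2^1 * 3^2 * 107^1 = -1926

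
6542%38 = 6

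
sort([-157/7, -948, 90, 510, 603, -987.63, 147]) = [-987.63, -948, -157/7, 90, 147, 510, 603]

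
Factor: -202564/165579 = -1 * 2^2 * 3^(-1) * 89^1 * 97^(-1) = -356/291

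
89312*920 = 82167040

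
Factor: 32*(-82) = -1*2^6*41^1 = -2624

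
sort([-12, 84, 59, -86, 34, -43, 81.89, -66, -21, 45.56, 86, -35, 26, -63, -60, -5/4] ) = [-86, -66, -63, -60, -43, -35, -21, -12, -5/4, 26, 34, 45.56, 59, 81.89, 84, 86] 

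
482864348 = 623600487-140736139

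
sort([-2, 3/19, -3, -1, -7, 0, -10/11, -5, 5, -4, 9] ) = [-7, -5, -4, -3, -2, -1, -10/11, 0, 3/19, 5, 9] 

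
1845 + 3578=5423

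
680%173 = 161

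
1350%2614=1350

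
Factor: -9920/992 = -1 * 2^1 * 5^1 = -10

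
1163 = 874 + 289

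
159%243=159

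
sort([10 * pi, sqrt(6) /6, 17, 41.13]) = [sqrt(6) /6, 17, 10 * pi, 41.13]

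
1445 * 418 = 604010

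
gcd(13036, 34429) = 1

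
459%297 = 162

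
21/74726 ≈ 0.000281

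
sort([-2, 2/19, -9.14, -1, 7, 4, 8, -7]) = [-9.14, -7, -2, -1, 2/19, 4, 7, 8]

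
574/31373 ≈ 0.0183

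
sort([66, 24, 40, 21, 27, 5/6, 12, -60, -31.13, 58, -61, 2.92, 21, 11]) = [-61, -60, -31.13, 5/6, 2.92, 11, 12, 21, 21, 24, 27, 40, 58, 66]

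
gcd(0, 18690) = 18690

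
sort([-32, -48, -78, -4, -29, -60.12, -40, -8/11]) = [-78, -60.12, -48, -40, -32, -29, -4, -8/11]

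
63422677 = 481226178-417803501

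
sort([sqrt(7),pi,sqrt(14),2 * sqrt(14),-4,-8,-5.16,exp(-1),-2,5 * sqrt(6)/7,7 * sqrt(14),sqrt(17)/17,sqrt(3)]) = [-8,-5.16,-4,-2,sqrt(17)/17,exp(-1),sqrt(3),5 * sqrt(6)/7,sqrt(7),pi,sqrt(14),2 * sqrt(14),7 * sqrt(14)]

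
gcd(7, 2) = 1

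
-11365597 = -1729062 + -9636535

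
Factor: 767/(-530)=-1*2^(-1)*5^(-1)*13^1*53^(-1)*59^1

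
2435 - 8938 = -6503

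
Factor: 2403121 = 7^1 * 343303^1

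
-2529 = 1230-3759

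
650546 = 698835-48289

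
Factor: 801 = 3^2*89^1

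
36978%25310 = 11668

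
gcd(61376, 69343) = 1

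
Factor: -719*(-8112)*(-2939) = -1*2^4*3^1*13^2*719^1*2939^1 = -17141799792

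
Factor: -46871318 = -1*2^1*13^1*31^1*58153^1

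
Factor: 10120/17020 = 2^1*11^1*37^(-1) = 22/37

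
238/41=5 + 33/41 ≈ 5.80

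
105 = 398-293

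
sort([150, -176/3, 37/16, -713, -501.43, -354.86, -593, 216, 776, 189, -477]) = [-713, -593, -501.43, -477, -354.86, -176/3, 37/16, 150, 189, 216, 776]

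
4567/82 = 55 + 57/82≈55.70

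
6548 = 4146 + 2402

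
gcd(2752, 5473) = 1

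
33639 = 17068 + 16571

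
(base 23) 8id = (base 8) 11063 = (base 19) ch4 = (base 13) 2175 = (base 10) 4659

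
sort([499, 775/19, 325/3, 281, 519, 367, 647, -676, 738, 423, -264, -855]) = [-855, -676, -264, 775/19, 325/3, 281, 367, 423, 499, 519, 647, 738]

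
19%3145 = 19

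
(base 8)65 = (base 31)1m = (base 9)58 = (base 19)2f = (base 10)53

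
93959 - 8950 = 85009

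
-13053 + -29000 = -42053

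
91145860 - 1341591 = 89804269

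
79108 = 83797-4689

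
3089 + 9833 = 12922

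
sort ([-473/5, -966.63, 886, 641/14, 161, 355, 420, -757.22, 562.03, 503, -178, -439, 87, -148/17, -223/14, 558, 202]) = [-966.63, -757.22, -439, -178, -473/5, -223/14, -148/17, 641/14, 87, 161, 202, 355, 420, 503, 558, 562.03, 886]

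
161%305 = 161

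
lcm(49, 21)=147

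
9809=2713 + 7096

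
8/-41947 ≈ -0.000191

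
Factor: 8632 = 2^3 * 13^1 * 83^1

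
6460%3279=3181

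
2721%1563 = 1158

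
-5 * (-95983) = 479915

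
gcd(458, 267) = 1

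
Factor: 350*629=2^1*5^2*7^1*17^1*37^1=220150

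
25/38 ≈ 0.658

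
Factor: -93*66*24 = -1*2^4*3^3*11^1*31^1 = -147312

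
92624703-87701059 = 4923644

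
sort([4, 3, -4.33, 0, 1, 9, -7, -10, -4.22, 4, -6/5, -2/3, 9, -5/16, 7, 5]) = [-10, -7, -4.33, -4.22, -6/5, -2/3, -5/16, 0, 1, 3, 4, 4, 5, 7, 9, 9]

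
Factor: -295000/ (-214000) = 2^ (-1) * 5^1 * 59^1 * 107^ (-1) = 295/214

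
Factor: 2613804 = 2^2*3^1*67^1*3251^1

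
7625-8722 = -1097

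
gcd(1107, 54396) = 9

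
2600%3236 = 2600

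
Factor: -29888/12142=-1 * 2^5 * 13^(-1)=-32/13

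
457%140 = 37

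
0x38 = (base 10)56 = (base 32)1o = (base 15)3b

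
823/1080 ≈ 0.762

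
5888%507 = 311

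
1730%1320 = 410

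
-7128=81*(-88)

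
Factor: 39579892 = 2^2 * 11^1 * 577^1 * 1559^1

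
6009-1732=4277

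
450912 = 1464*308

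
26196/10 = 13098/5 = 2619.60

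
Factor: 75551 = 7^1*43^1*251^1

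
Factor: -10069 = -1*10069^1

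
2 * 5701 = 11402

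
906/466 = 453/233 ≈ 1.94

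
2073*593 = 1229289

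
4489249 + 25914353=30403602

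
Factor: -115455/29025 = -1 * 3^(-2) * 5^(-1) * 179^1 = -179/45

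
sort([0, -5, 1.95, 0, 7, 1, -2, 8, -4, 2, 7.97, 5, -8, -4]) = [-8, -5, -4, -4, -2, 0, 0, 1, 1.95, 2, 5, 7, 7.97, 8]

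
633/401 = 1+232/401 ≈ 1.58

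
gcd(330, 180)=30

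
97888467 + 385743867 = 483632334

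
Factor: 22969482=2^1 * 3^1 * 17^1 * 43^1 * 5237^1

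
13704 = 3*4568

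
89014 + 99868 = 188882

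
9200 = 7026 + 2174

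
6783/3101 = 969/443 ≈ 2.19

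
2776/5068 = 694/1267 ≈ 0.548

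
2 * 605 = 1210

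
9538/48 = 198 + 17/24 ≈ 198.71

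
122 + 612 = 734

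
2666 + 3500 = 6166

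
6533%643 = 103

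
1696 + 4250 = 5946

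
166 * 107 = 17762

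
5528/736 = 7+47/92 ≈ 7.51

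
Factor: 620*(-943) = -1*2^2*5^1*23^1*31^1*41^1 = -584660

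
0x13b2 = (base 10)5042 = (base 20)cc2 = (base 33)4kq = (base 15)1762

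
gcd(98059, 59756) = 1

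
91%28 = 7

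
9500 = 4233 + 5267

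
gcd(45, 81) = 9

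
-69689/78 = -893 - 35/78 ≈ -893.45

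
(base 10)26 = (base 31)q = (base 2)11010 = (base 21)15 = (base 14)1c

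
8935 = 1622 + 7313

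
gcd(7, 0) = 7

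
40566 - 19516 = 21050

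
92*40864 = 3759488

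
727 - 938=-211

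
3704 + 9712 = 13416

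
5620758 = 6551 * 858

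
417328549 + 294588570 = 711917119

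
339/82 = 4+11/82 ≈ 4.13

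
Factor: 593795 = 5^1*103^1*1153^1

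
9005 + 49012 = 58017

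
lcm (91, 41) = 3731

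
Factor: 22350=2^1 * 3^1 * 5^2 * 149^1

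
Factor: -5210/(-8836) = 2^(-1)*5^1*47^(-2)*521^1 = 2605/4418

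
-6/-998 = 3/499 ≈ 0.00601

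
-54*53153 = -2870262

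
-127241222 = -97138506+-30102716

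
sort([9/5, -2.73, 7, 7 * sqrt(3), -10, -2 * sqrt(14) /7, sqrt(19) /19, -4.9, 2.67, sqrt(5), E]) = [-10, -4.9, -2.73, -2 * sqrt(14) /7, sqrt(19) /19, 9/5, sqrt(5), 2.67, E, 7, 7 * sqrt(3)]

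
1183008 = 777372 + 405636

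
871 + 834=1705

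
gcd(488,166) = 2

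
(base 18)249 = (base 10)729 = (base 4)23121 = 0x2d9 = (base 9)1000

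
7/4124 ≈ 0.00170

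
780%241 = 57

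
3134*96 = 300864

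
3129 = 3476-347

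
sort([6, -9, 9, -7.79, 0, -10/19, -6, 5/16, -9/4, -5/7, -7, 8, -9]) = [-9, -9, -7.79, -7, -6, -9/4, -5/7, -10/19, 0, 5/16, 6, 8, 9]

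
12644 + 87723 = 100367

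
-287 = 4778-5065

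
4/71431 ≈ 0.0000560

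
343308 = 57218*6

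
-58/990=-29/495 ≈ -0.0586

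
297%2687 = 297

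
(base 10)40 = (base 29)1b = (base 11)37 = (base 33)17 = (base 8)50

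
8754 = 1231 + 7523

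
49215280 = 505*97456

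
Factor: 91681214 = 2^1*89^1*227^1*2269^1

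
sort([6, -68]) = [-68, 6]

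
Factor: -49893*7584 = -1*2^5*3^2*79^1*16631^1 = -378388512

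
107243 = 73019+34224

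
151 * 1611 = 243261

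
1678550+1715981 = 3394531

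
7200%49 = 46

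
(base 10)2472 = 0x9a8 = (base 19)6g2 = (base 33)28u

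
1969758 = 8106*243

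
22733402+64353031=87086433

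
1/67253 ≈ 0.0000149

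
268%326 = 268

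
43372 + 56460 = 99832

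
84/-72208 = -21/18052 ≈ -0.00116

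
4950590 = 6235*794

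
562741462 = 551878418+10863044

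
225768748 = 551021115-325252367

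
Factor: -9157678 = -1*2^1*29^1*41^1*3851^1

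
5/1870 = 1/374 ≈ 0.00267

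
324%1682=324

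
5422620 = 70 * 77466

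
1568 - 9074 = -7506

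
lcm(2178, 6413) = 115434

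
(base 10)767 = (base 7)2144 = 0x2ff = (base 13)470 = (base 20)1i7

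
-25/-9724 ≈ 0.00257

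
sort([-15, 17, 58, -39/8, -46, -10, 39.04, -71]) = [-71, -46, -15, -10, -39/8, 17, 39.04, 58]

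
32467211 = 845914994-813447783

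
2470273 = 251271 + 2219002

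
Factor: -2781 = -1 * 3^3 * 103^1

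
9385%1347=1303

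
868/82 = 10+24/41 ≈ 10.59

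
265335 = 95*2793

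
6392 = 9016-2624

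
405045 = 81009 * 5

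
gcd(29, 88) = 1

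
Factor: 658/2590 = 5^(-1) * 37^(-1) * 47^1 = 47/185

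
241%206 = 35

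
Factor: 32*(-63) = -1*2^5*3^2*7^1 = -2016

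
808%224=136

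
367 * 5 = 1835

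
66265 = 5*13253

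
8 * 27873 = 222984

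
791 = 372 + 419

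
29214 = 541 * 54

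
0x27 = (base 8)47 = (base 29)1a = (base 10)39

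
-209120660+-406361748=-615482408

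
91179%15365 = 14354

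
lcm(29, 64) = 1856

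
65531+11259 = 76790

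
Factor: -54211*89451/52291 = -1*3^3*23^1*2357^1*3313^1*52291^(-1) = -4849228161/52291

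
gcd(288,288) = 288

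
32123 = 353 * 91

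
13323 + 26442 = 39765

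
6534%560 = 374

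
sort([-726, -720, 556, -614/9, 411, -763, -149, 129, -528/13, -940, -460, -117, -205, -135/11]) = [-940, -763, -726, -720, -460, -205, -149, -117, -614/9, -528/13, -135/11, 129, 411, 556]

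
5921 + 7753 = 13674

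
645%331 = 314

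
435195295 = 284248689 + 150946606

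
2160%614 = 318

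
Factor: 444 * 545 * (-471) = -1 * 2^2 * 3^2 * 5^1 * 37^1 * 109^1 * 157^1 = -113972580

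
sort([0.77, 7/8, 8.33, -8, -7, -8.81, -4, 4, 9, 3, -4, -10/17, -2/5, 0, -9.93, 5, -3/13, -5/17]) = [-9.93, -8.81, -8, -7, -4, -4, -10/17, -2/5, -5/17, -3/13, 0, 0.77, 7/8, 3, 4, 5, 8.33, 9]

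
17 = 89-72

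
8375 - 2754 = 5621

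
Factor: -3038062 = -1*2^1*19^1*31^1*2579^1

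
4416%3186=1230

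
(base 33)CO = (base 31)DH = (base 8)644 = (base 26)G4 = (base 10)420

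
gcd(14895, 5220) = 45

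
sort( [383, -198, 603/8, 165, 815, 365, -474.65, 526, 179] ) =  [-474.65, -198, 603/8, 165, 179, 365, 383, 526, 815] 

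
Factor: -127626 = -1*2^1*3^1*89^1*239^1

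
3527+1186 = 4713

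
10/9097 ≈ 0.00110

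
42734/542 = 78 + 229/271 ≈ 78.85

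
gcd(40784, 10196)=10196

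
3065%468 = 257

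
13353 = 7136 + 6217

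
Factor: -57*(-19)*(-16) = -1*2^4*3^1*19^2 = -17328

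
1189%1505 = 1189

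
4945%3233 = 1712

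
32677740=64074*510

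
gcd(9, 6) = 3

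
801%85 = 36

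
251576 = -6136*(-41)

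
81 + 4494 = 4575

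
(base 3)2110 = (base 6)150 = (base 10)66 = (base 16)42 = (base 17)3f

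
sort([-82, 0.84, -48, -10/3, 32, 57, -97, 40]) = [-97, -82, -48, -10/3, 0.84, 32, 40, 57]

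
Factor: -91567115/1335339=-1 * 3^(-3) * 5^1 * 19^(-2) * 59^1 * 137^(-1) * 310397^1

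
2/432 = 1/216 ≈ 0.00463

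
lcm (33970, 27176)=135880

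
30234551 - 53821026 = -23586475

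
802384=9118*88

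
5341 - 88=5253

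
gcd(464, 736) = 16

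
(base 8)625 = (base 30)df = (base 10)405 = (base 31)d2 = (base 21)j6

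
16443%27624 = 16443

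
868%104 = 36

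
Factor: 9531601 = 31^1*307471^1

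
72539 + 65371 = 137910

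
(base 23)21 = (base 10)47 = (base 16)2f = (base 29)1i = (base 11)43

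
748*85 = 63580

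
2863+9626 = 12489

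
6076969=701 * 8669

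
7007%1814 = 1565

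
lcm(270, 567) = 5670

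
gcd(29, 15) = 1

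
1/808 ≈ 0.00124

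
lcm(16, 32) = 32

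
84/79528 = 21/19882 ≈ 0.00106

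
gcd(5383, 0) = 5383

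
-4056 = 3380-7436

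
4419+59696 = 64115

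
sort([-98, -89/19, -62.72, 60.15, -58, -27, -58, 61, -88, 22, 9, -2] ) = [-98, -88, -62.72, -58, -58, -27, -89/19, -2, 9, 22, 60.15, 61] 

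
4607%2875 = 1732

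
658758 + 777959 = 1436717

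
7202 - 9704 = -2502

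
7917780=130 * 60906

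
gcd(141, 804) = 3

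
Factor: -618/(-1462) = 3^1 * 17^(-1) * 43^(-1) * 103^1 = 309/731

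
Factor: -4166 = -1*2^1*2083^1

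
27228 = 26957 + 271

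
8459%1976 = 555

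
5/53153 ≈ 0.0000941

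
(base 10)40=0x28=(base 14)2c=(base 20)20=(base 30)1a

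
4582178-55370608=-50788430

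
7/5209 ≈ 0.00134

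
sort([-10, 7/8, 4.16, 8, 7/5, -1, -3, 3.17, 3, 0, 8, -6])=[-10, -6, -3, -1, 0, 7/8, 7/5, 3, 3.17, 4.16, 8, 8]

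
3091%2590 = 501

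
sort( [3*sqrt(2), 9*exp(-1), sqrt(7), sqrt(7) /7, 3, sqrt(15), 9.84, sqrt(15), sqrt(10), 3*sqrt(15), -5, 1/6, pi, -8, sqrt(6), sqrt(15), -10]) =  [-10, -8, -5, 1/6, sqrt(7) /7, sqrt(6), sqrt(7), 3, pi, sqrt(10), 9*exp(-1), sqrt(15), sqrt(15), sqrt(15), 3*sqrt(2), 9.84, 3*sqrt(15)]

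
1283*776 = 995608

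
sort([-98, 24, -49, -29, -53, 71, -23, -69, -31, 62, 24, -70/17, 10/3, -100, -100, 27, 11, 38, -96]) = [-100, -100, -98, -96, -69, -53, -49, -31, -29, -23, -70/17, 10/3, 11, 24, 24, 27, 38, 62, 71]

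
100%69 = 31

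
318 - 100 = 218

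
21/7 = 3 = 3.00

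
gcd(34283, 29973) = 1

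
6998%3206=586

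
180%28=12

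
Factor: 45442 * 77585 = 2^1 * 5^1 * 59^1 * 263^1 * 22721^1 = 3525617570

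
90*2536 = 228240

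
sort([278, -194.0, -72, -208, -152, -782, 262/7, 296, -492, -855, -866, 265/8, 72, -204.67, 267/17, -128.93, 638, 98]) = [-866, -855, -782, -492, -208, -204.67, -194.0, -152, -128.93, -72, 267/17, 265/8, 262/7, 72, 98, 278, 296, 638]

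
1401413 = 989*1417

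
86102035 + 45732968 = 131835003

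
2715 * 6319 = 17156085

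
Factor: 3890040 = 2^3 * 3^1 * 5^1 * 7^1 * 11^1 * 421^1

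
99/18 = 5+1/2 = 5.50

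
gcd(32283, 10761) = 10761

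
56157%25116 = 5925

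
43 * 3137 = 134891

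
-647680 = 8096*(-80)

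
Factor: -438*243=-1*2^1*3^6*73^1=-106434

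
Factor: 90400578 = 2^1 * 3^1 * 15066763^1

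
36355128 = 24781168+11573960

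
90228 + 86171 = 176399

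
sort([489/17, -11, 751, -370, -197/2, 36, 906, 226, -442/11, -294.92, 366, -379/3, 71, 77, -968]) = [-968, -370, -294.92, -379/3, -197/2, -442/11, -11, 489/17, 36, 71, 77, 226, 366, 751, 906]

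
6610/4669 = 1 + 1941/4669 ≈ 1.42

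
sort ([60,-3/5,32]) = [-3/5,32,60]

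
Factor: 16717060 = 2^2 * 5^1 * 31^1 * 59^1 * 457^1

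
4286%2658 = 1628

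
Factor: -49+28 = -1 * 3^1 * 7^1 = -21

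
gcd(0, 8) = 8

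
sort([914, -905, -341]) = [-905, -341, 914]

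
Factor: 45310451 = 2579^1*17569^1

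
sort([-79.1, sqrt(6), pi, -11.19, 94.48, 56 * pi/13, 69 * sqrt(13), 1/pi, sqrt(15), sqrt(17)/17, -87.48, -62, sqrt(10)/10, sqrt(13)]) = [-87.48, -79.1, -62, -11.19, sqrt(17)/17, sqrt(10)/10, 1/pi, sqrt(6), pi, sqrt(13), sqrt(15), 56 * pi/13, 94.48, 69 * sqrt(13)]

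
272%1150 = 272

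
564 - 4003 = -3439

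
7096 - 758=6338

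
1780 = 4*445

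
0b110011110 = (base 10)414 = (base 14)218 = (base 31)db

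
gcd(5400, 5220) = 180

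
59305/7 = 8472 + 1/7 ≈ 8472.14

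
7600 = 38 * 200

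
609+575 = 1184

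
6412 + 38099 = 44511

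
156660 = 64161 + 92499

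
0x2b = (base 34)19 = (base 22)1l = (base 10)43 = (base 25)1i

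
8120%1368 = 1280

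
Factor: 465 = 3^1*5^1*31^1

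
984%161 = 18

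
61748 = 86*718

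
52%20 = 12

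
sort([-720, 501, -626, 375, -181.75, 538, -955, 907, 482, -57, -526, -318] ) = [-955, -720, -626, -526, -318, -181.75, -57, 375, 482, 501, 538, 907] 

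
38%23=15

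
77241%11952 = 5529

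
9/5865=3/1955≈0.00153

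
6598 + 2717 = 9315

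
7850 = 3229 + 4621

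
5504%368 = 352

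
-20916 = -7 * 2988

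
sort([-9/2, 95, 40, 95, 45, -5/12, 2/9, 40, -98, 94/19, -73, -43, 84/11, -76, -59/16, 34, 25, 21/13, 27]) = [-98, -76, -73, -43, -9/2, -59/16, -5/12, 2/9, 21/13, 94/19, 84/11, 25, 27, 34, 40, 40, 45, 95, 95]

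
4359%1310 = 429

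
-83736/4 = -20934 = -20934.00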